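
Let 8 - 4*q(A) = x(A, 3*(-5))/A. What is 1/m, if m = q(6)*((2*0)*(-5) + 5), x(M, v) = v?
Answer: 8/105 ≈ 0.076190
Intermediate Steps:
q(A) = 2 + 15/(4*A) (q(A) = 2 - 3*(-5)/(4*A) = 2 - (-15)/(4*A) = 2 + 15/(4*A))
m = 105/8 (m = (2 + (15/4)/6)*((2*0)*(-5) + 5) = (2 + (15/4)*(⅙))*(0*(-5) + 5) = (2 + 5/8)*(0 + 5) = (21/8)*5 = 105/8 ≈ 13.125)
1/m = 1/(105/8) = 8/105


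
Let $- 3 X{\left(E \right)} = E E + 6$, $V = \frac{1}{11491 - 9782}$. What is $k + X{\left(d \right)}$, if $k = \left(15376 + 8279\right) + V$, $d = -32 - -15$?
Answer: $\frac{120775033}{5127} \approx 23557.0$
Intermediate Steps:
$V = \frac{1}{1709} \approx 0.00058514$
$d = -17$ ($d = -32 + 15 = -17$)
$X{\left(E \right)} = -2 - \frac{E^{2}}{3}$ ($X{\left(E \right)} = - \frac{E E + 6}{3} = - \frac{E^{2} + 6}{3} = - \frac{6 + E^{2}}{3} = -2 - \frac{E^{2}}{3}$)
$k = \frac{40426396}{1709}$ ($k = \left(15376 + 8279\right) + \frac{1}{1709} = 23655 + \frac{1}{1709} = \frac{40426396}{1709} \approx 23655.0$)
$k + X{\left(d \right)} = \frac{40426396}{1709} - \left(2 + \frac{\left(-17\right)^{2}}{3}\right) = \frac{40426396}{1709} - \frac{295}{3} = \frac{120775033}{5127}$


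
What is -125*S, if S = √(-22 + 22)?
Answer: 0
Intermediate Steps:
S = 0 (S = √0 = 0)
-125*S = -125*0 = 0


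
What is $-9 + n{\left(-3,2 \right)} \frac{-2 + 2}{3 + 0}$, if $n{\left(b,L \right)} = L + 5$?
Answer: $-9$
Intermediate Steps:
$n{\left(b,L \right)} = 5 + L$
$-9 + n{\left(-3,2 \right)} \frac{-2 + 2}{3 + 0} = -9 + \left(5 + 2\right) \frac{-2 + 2}{3 + 0} = -9 + 7 \cdot \frac{0}{3} = -9 + 7 \cdot 0 \cdot \frac{1}{3} = -9 + 7 \cdot 0 = -9 + 0 = -9$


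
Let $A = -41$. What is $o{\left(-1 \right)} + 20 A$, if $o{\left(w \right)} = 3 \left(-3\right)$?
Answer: $-829$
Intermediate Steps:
$o{\left(w \right)} = -9$
$o{\left(-1 \right)} + 20 A = -9 + 20 \left(-41\right) = -9 - 820 = -829$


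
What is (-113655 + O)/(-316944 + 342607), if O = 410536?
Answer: 296881/25663 ≈ 11.568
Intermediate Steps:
(-113655 + O)/(-316944 + 342607) = (-113655 + 410536)/(-316944 + 342607) = 296881/25663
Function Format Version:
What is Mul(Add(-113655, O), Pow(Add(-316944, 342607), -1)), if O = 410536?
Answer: Rational(296881, 25663) ≈ 11.568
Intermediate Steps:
Mul(Add(-113655, O), Pow(Add(-316944, 342607), -1)) = Mul(Add(-113655, 410536), Pow(Add(-316944, 342607), -1)) = Mul(296881, Pow(25663, -1)) = Mul(296881, Rational(1, 25663)) = Rational(296881, 25663)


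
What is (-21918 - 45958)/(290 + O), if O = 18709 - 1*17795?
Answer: -16969/301 ≈ -56.375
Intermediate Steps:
O = 914 (O = 18709 - 17795 = 914)
(-21918 - 45958)/(290 + O) = (-21918 - 45958)/(290 + 914) = -67876/1204 = -67876*1/1204 = -16969/301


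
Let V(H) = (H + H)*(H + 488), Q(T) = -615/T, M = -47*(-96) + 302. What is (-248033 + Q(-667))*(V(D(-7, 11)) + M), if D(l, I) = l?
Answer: 317639800320/667 ≈ 4.7622e+8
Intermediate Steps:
M = 4814 (M = 4512 + 302 = 4814)
V(H) = 2*H*(488 + H) (V(H) = (2*H)*(488 + H) = 2*H*(488 + H))
(-248033 + Q(-667))*(V(D(-7, 11)) + M) = (-248033 - 615/(-667))*(2*(-7)*(488 - 7) + 4814) = (-248033 - 615*(-1/667))*(2*(-7)*481 + 4814) = (-248033 + 615/667)*(-6734 + 4814) = -165437396/667*(-1920) = 317639800320/667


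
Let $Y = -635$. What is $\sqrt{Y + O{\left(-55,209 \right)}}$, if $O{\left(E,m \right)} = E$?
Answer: $i \sqrt{690} \approx 26.268 i$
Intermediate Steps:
$\sqrt{Y + O{\left(-55,209 \right)}} = \sqrt{-635 - 55} = \sqrt{-690} = i \sqrt{690}$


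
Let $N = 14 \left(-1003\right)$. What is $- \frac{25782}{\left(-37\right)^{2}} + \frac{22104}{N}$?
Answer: $- \frac{196145610}{9611749} \approx -20.407$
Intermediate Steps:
$N = -14042$
$- \frac{25782}{\left(-37\right)^{2}} + \frac{22104}{N} = - \frac{25782}{\left(-37\right)^{2}} + \frac{22104}{-14042} = - \frac{25782}{1369} + 22104 \left(- \frac{1}{14042}\right) = \left(-25782\right) \frac{1}{1369} - \frac{11052}{7021} = - \frac{25782}{1369} - \frac{11052}{7021} = - \frac{196145610}{9611749}$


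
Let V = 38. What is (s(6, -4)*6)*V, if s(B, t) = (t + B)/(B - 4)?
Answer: 228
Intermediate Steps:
s(B, t) = (B + t)/(-4 + B)
(s(6, -4)*6)*V = (((6 - 4)/(-4 + 6))*6)*38 = ((2/2)*6)*38 = (((½)*2)*6)*38 = (1*6)*38 = 6*38 = 228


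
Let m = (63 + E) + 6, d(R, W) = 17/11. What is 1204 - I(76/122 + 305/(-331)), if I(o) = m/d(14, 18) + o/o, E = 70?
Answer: 18922/17 ≈ 1113.1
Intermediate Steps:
d(R, W) = 17/11 (d(R, W) = 17*(1/11) = 17/11)
m = 139 (m = (63 + 70) + 6 = 133 + 6 = 139)
I(o) = 1546/17 (I(o) = 139/(17/11) + o/o = 139*(11/17) + 1 = 1529/17 + 1 = 1546/17)
1204 - I(76/122 + 305/(-331)) = 1204 - 1*1546/17 = 1204 - 1546/17 = 18922/17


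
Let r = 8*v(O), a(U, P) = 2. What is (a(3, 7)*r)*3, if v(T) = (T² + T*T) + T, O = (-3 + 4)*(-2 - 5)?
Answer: 4368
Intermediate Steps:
O = -7 (O = 1*(-7) = -7)
v(T) = T + 2*T² (v(T) = (T² + T²) + T = 2*T² + T = T + 2*T²)
r = 728 (r = 8*(-7*(1 + 2*(-7))) = 8*(-7*(1 - 14)) = 8*(-7*(-13)) = 8*91 = 728)
(a(3, 7)*r)*3 = (2*728)*3 = 1456*3 = 4368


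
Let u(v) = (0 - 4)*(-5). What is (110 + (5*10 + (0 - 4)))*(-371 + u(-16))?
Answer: -54756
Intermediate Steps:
u(v) = 20 (u(v) = -4*(-5) = 20)
(110 + (5*10 + (0 - 4)))*(-371 + u(-16)) = (110 + (5*10 + (0 - 4)))*(-371 + 20) = (110 + (50 - 4))*(-351) = (110 + 46)*(-351) = 156*(-351) = -54756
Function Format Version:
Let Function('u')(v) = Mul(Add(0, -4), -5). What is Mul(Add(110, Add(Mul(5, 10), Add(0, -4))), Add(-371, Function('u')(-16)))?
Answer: -54756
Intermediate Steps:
Function('u')(v) = 20 (Function('u')(v) = Mul(-4, -5) = 20)
Mul(Add(110, Add(Mul(5, 10), Add(0, -4))), Add(-371, Function('u')(-16))) = Mul(Add(110, Add(Mul(5, 10), Add(0, -4))), Add(-371, 20)) = Mul(Add(110, Add(50, -4)), -351) = Mul(Add(110, 46), -351) = Mul(156, -351) = -54756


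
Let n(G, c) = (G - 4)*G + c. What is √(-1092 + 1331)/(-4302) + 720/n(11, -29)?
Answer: 15 - √239/4302 ≈ 14.996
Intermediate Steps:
n(G, c) = c + G*(-4 + G) (n(G, c) = (-4 + G)*G + c = G*(-4 + G) + c = c + G*(-4 + G))
√(-1092 + 1331)/(-4302) + 720/n(11, -29) = √(-1092 + 1331)/(-4302) + 720/(-29 + 11² - 4*11) = √239*(-1/4302) + 720/(-29 + 121 - 44) = -√239/4302 + 720/48 = -√239/4302 + 720*(1/48) = -√239/4302 + 15 = 15 - √239/4302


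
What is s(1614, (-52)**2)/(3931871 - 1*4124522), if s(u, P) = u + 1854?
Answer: -1156/64217 ≈ -0.018001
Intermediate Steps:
s(u, P) = 1854 + u
s(1614, (-52)**2)/(3931871 - 1*4124522) = (1854 + 1614)/(3931871 - 1*4124522) = 3468/(3931871 - 4124522) = 3468/(-192651) = 3468*(-1/192651) = -1156/64217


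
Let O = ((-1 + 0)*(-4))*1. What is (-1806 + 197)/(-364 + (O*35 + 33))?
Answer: 1609/191 ≈ 8.4241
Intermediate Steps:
O = 4 (O = -1*(-4)*1 = 4*1 = 4)
(-1806 + 197)/(-364 + (O*35 + 33)) = (-1806 + 197)/(-364 + (4*35 + 33)) = -1609/(-364 + (140 + 33)) = -1609/(-364 + 173) = -1609/(-191) = -1609*(-1/191) = 1609/191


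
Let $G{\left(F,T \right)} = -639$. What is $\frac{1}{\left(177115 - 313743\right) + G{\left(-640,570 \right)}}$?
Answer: $- \frac{1}{137267} \approx -7.2851 \cdot 10^{-6}$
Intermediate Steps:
$\frac{1}{\left(177115 - 313743\right) + G{\left(-640,570 \right)}} = \frac{1}{\left(177115 - 313743\right) - 639} = \frac{1}{-136628 - 639} = \frac{1}{-137267} = - \frac{1}{137267}$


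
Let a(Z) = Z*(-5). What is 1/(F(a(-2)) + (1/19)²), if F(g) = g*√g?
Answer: -361/130320999 + 1303210*√10/130320999 ≈ 0.031620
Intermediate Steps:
a(Z) = -5*Z
F(g) = g^(3/2)
1/(F(a(-2)) + (1/19)²) = 1/((-5*(-2))^(3/2) + (1/19)²) = 1/(10^(3/2) + (1/19)²) = 1/(10*√10 + 1/361) = 1/(1/361 + 10*√10)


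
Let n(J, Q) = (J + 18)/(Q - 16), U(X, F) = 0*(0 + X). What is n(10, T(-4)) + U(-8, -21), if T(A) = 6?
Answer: -14/5 ≈ -2.8000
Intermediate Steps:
U(X, F) = 0 (U(X, F) = 0*X = 0)
n(J, Q) = (18 + J)/(-16 + Q)
n(10, T(-4)) + U(-8, -21) = (18 + 10)/(-16 + 6) + 0 = 28/(-10) + 0 = -⅒*28 + 0 = -14/5 + 0 = -14/5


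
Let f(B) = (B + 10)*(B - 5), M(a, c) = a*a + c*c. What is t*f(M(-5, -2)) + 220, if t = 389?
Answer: 364324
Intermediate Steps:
M(a, c) = a**2 + c**2
f(B) = (-5 + B)*(10 + B) (f(B) = (10 + B)*(-5 + B) = (-5 + B)*(10 + B))
t*f(M(-5, -2)) + 220 = 389*(-50 + ((-5)**2 + (-2)**2)**2 + 5*((-5)**2 + (-2)**2)) + 220 = 389*(-50 + (25 + 4)**2 + 5*(25 + 4)) + 220 = 389*(-50 + 29**2 + 5*29) + 220 = 389*(-50 + 841 + 145) + 220 = 389*936 + 220 = 364104 + 220 = 364324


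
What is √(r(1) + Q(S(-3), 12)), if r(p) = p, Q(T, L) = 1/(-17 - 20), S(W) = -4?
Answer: 6*√37/37 ≈ 0.98639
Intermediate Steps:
Q(T, L) = -1/37 (Q(T, L) = 1/(-37) = -1/37)
√(r(1) + Q(S(-3), 12)) = √(1 - 1/37) = √(36/37) = 6*√37/37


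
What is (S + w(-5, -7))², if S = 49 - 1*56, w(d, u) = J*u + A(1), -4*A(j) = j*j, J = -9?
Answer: 49729/16 ≈ 3108.1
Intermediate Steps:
A(j) = -j²/4 (A(j) = -j*j/4 = -j²/4)
w(d, u) = -¼ - 9*u (w(d, u) = -9*u - ¼*1² = -9*u - ¼*1 = -9*u - ¼ = -¼ - 9*u)
S = -7 (S = 49 - 56 = -7)
(S + w(-5, -7))² = (-7 + (-¼ - 9*(-7)))² = (-7 + (-¼ + 63))² = (-7 + 251/4)² = (223/4)² = 49729/16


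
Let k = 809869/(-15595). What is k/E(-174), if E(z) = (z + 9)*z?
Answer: -809869/447732450 ≈ -0.0018088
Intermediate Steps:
k = -809869/15595 (k = 809869*(-1/15595) = -809869/15595 ≈ -51.931)
E(z) = z*(9 + z) (E(z) = (9 + z)*z = z*(9 + z))
k/E(-174) = -809869*(-1/(174*(9 - 174)))/15595 = -809869/(15595*((-174*(-165)))) = -809869/15595/28710 = -809869/15595*1/28710 = -809869/447732450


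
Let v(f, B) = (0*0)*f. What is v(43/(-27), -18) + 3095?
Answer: 3095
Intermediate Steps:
v(f, B) = 0 (v(f, B) = 0*f = 0)
v(43/(-27), -18) + 3095 = 0 + 3095 = 3095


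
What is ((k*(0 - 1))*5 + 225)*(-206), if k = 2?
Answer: -44290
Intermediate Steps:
((k*(0 - 1))*5 + 225)*(-206) = ((2*(0 - 1))*5 + 225)*(-206) = ((2*(-1))*5 + 225)*(-206) = (-2*5 + 225)*(-206) = (-10 + 225)*(-206) = 215*(-206) = -44290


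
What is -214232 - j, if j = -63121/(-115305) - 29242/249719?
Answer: -6168576312930629/28793849295 ≈ -2.1423e+5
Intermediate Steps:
j = 12390764189/28793849295 (j = -63121*(-1/115305) - 29242*1/249719 = 63121/115305 - 29242/249719 = 12390764189/28793849295 ≈ 0.43033)
-214232 - j = -214232 - 1*12390764189/28793849295 = -214232 - 12390764189/28793849295 = -6168576312930629/28793849295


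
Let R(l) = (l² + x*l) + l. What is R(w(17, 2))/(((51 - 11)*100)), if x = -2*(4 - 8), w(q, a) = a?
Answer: 11/2000 ≈ 0.0055000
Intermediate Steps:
x = 8 (x = -2*(-4) = 8)
R(l) = l² + 9*l (R(l) = (l² + 8*l) + l = l² + 9*l)
R(w(17, 2))/(((51 - 11)*100)) = (2*(9 + 2))/(((51 - 11)*100)) = (2*11)/((40*100)) = 22/4000 = 22*(1/4000) = 11/2000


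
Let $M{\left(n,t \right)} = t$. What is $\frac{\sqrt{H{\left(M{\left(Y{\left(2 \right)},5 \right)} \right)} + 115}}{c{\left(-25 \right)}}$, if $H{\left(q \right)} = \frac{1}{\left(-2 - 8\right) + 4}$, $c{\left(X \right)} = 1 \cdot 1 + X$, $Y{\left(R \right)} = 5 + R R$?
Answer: $- \frac{\sqrt{4134}}{144} \approx -0.4465$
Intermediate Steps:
$Y{\left(R \right)} = 5 + R^{2}$
$c{\left(X \right)} = 1 + X$
$H{\left(q \right)} = - \frac{1}{6}$ ($H{\left(q \right)} = \frac{1}{\left(-2 - 8\right) + 4} = \frac{1}{-10 + 4} = \frac{1}{-6} = - \frac{1}{6}$)
$\frac{\sqrt{H{\left(M{\left(Y{\left(2 \right)},5 \right)} \right)} + 115}}{c{\left(-25 \right)}} = \frac{\sqrt{- \frac{1}{6} + 115}}{1 - 25} = \frac{\sqrt{\frac{689}{6}}}{-24} = \frac{\sqrt{4134}}{6} \left(- \frac{1}{24}\right) = - \frac{\sqrt{4134}}{144}$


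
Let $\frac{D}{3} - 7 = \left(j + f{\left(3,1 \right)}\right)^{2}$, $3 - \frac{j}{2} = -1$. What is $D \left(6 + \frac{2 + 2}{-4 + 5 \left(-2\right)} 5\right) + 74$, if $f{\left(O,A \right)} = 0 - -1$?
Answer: $\frac{8966}{7} \approx 1280.9$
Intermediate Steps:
$j = 8$ ($j = 6 - -2 = 6 + 2 = 8$)
$f{\left(O,A \right)} = 1$ ($f{\left(O,A \right)} = 0 + 1 = 1$)
$D = 264$ ($D = 21 + 3 \left(8 + 1\right)^{2} = 21 + 3 \cdot 9^{2} = 21 + 3 \cdot 81 = 21 + 243 = 264$)
$D \left(6 + \frac{2 + 2}{-4 + 5 \left(-2\right)} 5\right) + 74 = 264 \left(6 + \frac{2 + 2}{-4 + 5 \left(-2\right)} 5\right) + 74 = 264 \left(6 + \frac{4}{-4 - 10} \cdot 5\right) + 74 = 264 \left(6 + \frac{4}{-14} \cdot 5\right) + 74 = 264 \left(6 + 4 \left(- \frac{1}{14}\right) 5\right) + 74 = 264 \left(6 - \frac{10}{7}\right) + 74 = 264 \cdot \frac{32}{7} + 74 = \frac{8448}{7} + 74 = \frac{8966}{7}$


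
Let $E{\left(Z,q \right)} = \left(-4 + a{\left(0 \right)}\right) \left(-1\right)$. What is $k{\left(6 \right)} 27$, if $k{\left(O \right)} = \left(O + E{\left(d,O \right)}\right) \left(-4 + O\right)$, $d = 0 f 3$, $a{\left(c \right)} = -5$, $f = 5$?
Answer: $810$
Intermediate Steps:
$d = 0$ ($d = 0 \cdot 5 \cdot 3 = 0 \cdot 3 = 0$)
$E{\left(Z,q \right)} = 9$ ($E{\left(Z,q \right)} = \left(-4 - 5\right) \left(-1\right) = \left(-9\right) \left(-1\right) = 9$)
$k{\left(O \right)} = \left(-4 + O\right) \left(9 + O\right)$ ($k{\left(O \right)} = \left(O + 9\right) \left(-4 + O\right) = \left(9 + O\right) \left(-4 + O\right) = \left(-4 + O\right) \left(9 + O\right)$)
$k{\left(6 \right)} 27 = \left(-36 + 6^{2} + 5 \cdot 6\right) 27 = \left(-36 + 36 + 30\right) 27 = 30 \cdot 27 = 810$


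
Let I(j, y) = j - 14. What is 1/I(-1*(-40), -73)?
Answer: 1/26 ≈ 0.038462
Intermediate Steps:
I(j, y) = -14 + j
1/I(-1*(-40), -73) = 1/(-14 - 1*(-40)) = 1/(-14 + 40) = 1/26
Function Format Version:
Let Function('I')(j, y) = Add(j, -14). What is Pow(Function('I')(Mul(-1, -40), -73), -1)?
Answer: Rational(1, 26) ≈ 0.038462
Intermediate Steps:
Function('I')(j, y) = Add(-14, j)
Pow(Function('I')(Mul(-1, -40), -73), -1) = Pow(Add(-14, Mul(-1, -40)), -1) = Pow(Add(-14, 40), -1) = Pow(26, -1) = Rational(1, 26)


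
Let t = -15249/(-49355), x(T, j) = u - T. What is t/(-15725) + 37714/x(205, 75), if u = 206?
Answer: 1721771383853/45653375 ≈ 37714.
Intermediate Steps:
x(T, j) = 206 - T
t = 15249/49355 (t = -15249*(-1/49355) = 15249/49355 ≈ 0.30897)
t/(-15725) + 37714/x(205, 75) = (15249/49355)/(-15725) + 37714/(206 - 1*205) = (15249/49355)*(-1/15725) + 37714/(206 - 205) = -897/45653375 + 37714/1 = -897/45653375 + 37714*1 = -897/45653375 + 37714 = 1721771383853/45653375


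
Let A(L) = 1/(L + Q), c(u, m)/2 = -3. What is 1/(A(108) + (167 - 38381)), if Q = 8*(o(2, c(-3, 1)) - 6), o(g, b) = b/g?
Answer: -36/1375703 ≈ -2.6168e-5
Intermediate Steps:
c(u, m) = -6 (c(u, m) = 2*(-3) = -6)
Q = -72 (Q = 8*(-6/2 - 6) = 8*(-6*½ - 6) = 8*(-3 - 6) = 8*(-9) = -72)
A(L) = 1/(-72 + L) (A(L) = 1/(L - 72) = 1/(-72 + L))
1/(A(108) + (167 - 38381)) = 1/(1/(-72 + 108) + (167 - 38381)) = 1/(1/36 - 38214) = 1/(-1375703/36) = -36/1375703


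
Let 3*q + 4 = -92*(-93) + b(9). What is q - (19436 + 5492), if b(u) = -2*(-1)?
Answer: -66230/3 ≈ -22077.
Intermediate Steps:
b(u) = 2
q = 8554/3 (q = -4/3 + (-92*(-93) + 2)/3 = -4/3 + (8556 + 2)/3 = -4/3 + (⅓)*8558 = -4/3 + 8558/3 = 8554/3 ≈ 2851.3)
q - (19436 + 5492) = 8554/3 - (19436 + 5492) = 8554/3 - 1*24928 = 8554/3 - 24928 = -66230/3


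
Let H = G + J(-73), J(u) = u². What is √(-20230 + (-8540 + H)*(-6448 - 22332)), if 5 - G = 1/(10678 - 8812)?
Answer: 16*√313676853195/933 ≈ 9604.6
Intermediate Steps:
G = 9329/1866 (G = 5 - 1/(10678 - 8812) = 5 - 1/1866 = 9329/1866 ≈ 4.9995)
H = 9953243/1866 (H = 9329/1866 + (-73)² = 9329/1866 + 5329 = 9953243/1866 ≈ 5334.0)
√(-20230 + (-8540 + H)*(-6448 - 22332)) = √(-20230 + (-8540 + 9953243/1866)*(-6448 - 22332)) = √(-20230 - 5982397/1866*(-28780)) = √(-20230 + 86086692830/933) = √(86067818240/933) = 16*√313676853195/933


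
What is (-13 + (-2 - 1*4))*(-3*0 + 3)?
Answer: -57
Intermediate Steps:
(-13 + (-2 - 1*4))*(-3*0 + 3) = (-13 + (-2 - 4))*(0 + 3) = (-13 - 6)*3 = -19*3 = -57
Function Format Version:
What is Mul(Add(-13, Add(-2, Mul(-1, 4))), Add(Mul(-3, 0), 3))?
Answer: -57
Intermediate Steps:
Mul(Add(-13, Add(-2, Mul(-1, 4))), Add(Mul(-3, 0), 3)) = Mul(Add(-13, Add(-2, -4)), Add(0, 3)) = Mul(Add(-13, -6), 3) = Mul(-19, 3) = -57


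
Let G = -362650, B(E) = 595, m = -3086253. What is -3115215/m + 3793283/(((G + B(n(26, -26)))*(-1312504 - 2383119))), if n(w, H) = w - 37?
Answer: 463136433018927286/458829387786718005 ≈ 1.0094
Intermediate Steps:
n(w, H) = -37 + w
-3115215/m + 3793283/(((G + B(n(26, -26)))*(-1312504 - 2383119))) = -3115215/(-3086253) + 3793283/(((-362650 + 595)*(-1312504 - 2383119))) = -3115215*(-1/3086253) + 3793283/((-362055*(-3695623))) = 346135/342917 + 3793283/1338018785265 = 463136433018927286/458829387786718005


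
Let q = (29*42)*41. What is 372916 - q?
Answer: 322978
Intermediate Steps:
q = 49938 (q = 1218*41 = 49938)
372916 - q = 372916 - 1*49938 = 372916 - 49938 = 322978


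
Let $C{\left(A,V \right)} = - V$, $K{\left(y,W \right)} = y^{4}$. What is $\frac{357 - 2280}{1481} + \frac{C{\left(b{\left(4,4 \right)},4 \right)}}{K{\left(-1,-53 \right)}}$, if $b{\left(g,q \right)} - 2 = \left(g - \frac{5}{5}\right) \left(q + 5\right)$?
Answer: $- \frac{7847}{1481} \approx -5.2984$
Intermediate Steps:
$b{\left(g,q \right)} = 2 + \left(-1 + g\right) \left(5 + q\right)$ ($b{\left(g,q \right)} = 2 + \left(g - \frac{5}{5}\right) \left(q + 5\right) = 2 + \left(g - 1\right) \left(5 + q\right) = 2 + \left(-1 + g\right) \left(5 + q\right)$)
$\frac{357 - 2280}{1481} + \frac{C{\left(b{\left(4,4 \right)},4 \right)}}{K{\left(-1,-53 \right)}} = \frac{357 - 2280}{1481} + \frac{\left(-1\right) 4}{\left(-1\right)^{4}} = \left(357 - 2280\right) \frac{1}{1481} - \frac{4}{1} = \left(-1923\right) \frac{1}{1481} - 4 = - \frac{1923}{1481} - 4 = - \frac{7847}{1481}$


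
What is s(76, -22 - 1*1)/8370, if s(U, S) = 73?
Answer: 73/8370 ≈ 0.0087216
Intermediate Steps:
s(76, -22 - 1*1)/8370 = 73/8370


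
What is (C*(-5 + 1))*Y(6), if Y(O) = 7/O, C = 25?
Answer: -350/3 ≈ -116.67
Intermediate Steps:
(C*(-5 + 1))*Y(6) = (25*(-5 + 1))*(7/6) = (25*(-4))*(7*(⅙)) = -100*7/6 = -350/3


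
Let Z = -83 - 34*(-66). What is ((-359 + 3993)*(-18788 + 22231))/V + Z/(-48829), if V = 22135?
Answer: 610893875863/1080829915 ≈ 565.21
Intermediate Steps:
Z = 2161 (Z = -83 + 2244 = 2161)
((-359 + 3993)*(-18788 + 22231))/V + Z/(-48829) = ((-359 + 3993)*(-18788 + 22231))/22135 + 2161/(-48829) = (3634*3443)*(1/22135) + 2161*(-1/48829) = 12511862*(1/22135) - 2161/48829 = 12511862/22135 - 2161/48829 = 610893875863/1080829915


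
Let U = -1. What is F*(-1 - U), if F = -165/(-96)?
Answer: 0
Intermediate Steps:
F = 55/32 (F = -165*(-1/96) = 55/32 ≈ 1.7188)
F*(-1 - U) = 55*(-1 - 1*(-1))/32 = 55*(-1 + 1)/32 = (55/32)*0 = 0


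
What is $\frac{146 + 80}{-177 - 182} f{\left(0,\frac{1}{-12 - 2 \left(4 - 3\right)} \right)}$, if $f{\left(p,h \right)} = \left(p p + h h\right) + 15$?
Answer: $- \frac{332333}{35182} \approx -9.4461$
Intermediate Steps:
$f{\left(p,h \right)} = 15 + h^{2} + p^{2}$ ($f{\left(p,h \right)} = \left(p^{2} + h^{2}\right) + 15 = \left(h^{2} + p^{2}\right) + 15 = 15 + h^{2} + p^{2}$)
$\frac{146 + 80}{-177 - 182} f{\left(0,\frac{1}{-12 - 2 \left(4 - 3\right)} \right)} = \frac{146 + 80}{-177 - 182} \left(15 + \left(\frac{1}{-12 - 2 \left(4 - 3\right)}\right)^{2} + 0^{2}\right) = \frac{226}{-359} \left(15 + \left(\frac{1}{-12 - 2}\right)^{2} + 0\right) = 226 \left(- \frac{1}{359}\right) \left(15 + \left(\frac{1}{-12 - 2}\right)^{2} + 0\right) = - \frac{226 \left(15 + \left(\frac{1}{-14}\right)^{2} + 0\right)}{359} = - \frac{226 \left(15 + \left(- \frac{1}{14}\right)^{2} + 0\right)}{359} = - \frac{226 \left(15 + \frac{1}{196} + 0\right)}{359} = \left(- \frac{226}{359}\right) \frac{2941}{196} = - \frac{332333}{35182}$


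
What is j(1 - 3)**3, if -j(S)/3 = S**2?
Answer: -1728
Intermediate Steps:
j(S) = -3*S**2
j(1 - 3)**3 = (-3*(1 - 3)**2)**3 = (-3*(-2)**2)**3 = (-3*4)**3 = (-12)**3 = -1728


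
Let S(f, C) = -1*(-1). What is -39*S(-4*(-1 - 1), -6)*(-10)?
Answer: 390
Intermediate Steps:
S(f, C) = 1
-39*S(-4*(-1 - 1), -6)*(-10) = -39*1*(-10) = -39*(-10) = 390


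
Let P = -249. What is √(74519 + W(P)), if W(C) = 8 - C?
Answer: 2*√18694 ≈ 273.45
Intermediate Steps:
√(74519 + W(P)) = √(74519 + (8 - 1*(-249))) = √(74519 + (8 + 249)) = √(74519 + 257) = √74776 = 2*√18694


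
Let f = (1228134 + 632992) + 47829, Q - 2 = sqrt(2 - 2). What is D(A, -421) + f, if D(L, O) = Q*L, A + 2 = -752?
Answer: 1907447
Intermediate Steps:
A = -754 (A = -2 - 752 = -754)
Q = 2 (Q = 2 + sqrt(2 - 2) = 2 + sqrt(0) = 2 + 0 = 2)
D(L, O) = 2*L
f = 1908955 (f = 1861126 + 47829 = 1908955)
D(A, -421) + f = 2*(-754) + 1908955 = -1508 + 1908955 = 1907447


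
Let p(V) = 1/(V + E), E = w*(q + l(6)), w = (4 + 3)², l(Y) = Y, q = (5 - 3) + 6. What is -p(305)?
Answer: -1/991 ≈ -0.0010091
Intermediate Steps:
q = 8 (q = 2 + 6 = 8)
w = 49 (w = 7² = 49)
E = 686 (E = 49*(8 + 6) = 49*14 = 686)
p(V) = 1/(686 + V) (p(V) = 1/(V + 686) = 1/(686 + V))
-p(305) = -1/(686 + 305) = -1/991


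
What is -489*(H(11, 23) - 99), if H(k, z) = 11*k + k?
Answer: -16137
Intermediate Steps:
H(k, z) = 12*k
-489*(H(11, 23) - 99) = -489*(12*11 - 99) = -489*(132 - 99) = -489*33 = -16137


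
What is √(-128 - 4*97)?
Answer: 2*I*√129 ≈ 22.716*I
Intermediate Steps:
√(-128 - 4*97) = √(-128 - 388) = √(-516) = 2*I*√129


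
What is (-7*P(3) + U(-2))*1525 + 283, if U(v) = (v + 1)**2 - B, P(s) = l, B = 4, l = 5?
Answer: -57667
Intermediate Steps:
P(s) = 5
U(v) = -4 + (1 + v)**2 (U(v) = (v + 1)**2 - 1*4 = (1 + v)**2 - 4 = -4 + (1 + v)**2)
(-7*P(3) + U(-2))*1525 + 283 = (-7*5 + (-4 + (1 - 2)**2))*1525 + 283 = (-35 + (-4 + (-1)**2))*1525 + 283 = (-35 + (-4 + 1))*1525 + 283 = (-35 - 3)*1525 + 283 = -38*1525 + 283 = -57950 + 283 = -57667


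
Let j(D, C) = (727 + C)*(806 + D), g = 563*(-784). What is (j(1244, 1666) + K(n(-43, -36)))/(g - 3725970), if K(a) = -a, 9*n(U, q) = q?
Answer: -2452827/2083681 ≈ -1.1772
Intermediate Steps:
n(U, q) = q/9
g = -441392
(j(1244, 1666) + K(n(-43, -36)))/(g - 3725970) = ((585962 + 727*1244 + 806*1666 + 1666*1244) - (-36)/9)/(-441392 - 3725970) = ((585962 + 904388 + 1342796 + 2072504) - 1*(-4))/(-4167362) = (4905650 + 4)*(-1/4167362) = 4905654*(-1/4167362) = -2452827/2083681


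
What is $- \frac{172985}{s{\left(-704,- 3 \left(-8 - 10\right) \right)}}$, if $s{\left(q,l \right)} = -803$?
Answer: $\frac{172985}{803} \approx 215.42$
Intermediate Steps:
$- \frac{172985}{s{\left(-704,- 3 \left(-8 - 10\right) \right)}} = - \frac{172985}{-803} = \left(-172985\right) \left(- \frac{1}{803}\right) = \frac{172985}{803}$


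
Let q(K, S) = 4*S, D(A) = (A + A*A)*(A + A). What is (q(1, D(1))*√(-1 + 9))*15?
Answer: 480*√2 ≈ 678.82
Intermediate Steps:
D(A) = 2*A*(A + A²) (D(A) = (A + A²)*(2*A) = 2*A*(A + A²))
(q(1, D(1))*√(-1 + 9))*15 = ((4*(2*1²*(1 + 1)))*√(-1 + 9))*15 = ((4*(2*1*2))*√8)*15 = ((4*4)*(2*√2))*15 = (16*(2*√2))*15 = (32*√2)*15 = 480*√2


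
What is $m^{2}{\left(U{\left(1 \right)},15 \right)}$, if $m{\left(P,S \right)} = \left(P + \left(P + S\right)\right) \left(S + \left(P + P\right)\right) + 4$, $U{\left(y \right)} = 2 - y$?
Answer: $85849$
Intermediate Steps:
$m{\left(P,S \right)} = 4 + \left(S + 2 P\right)^{2}$ ($m{\left(P,S \right)} = \left(S + 2 P\right) \left(S + 2 P\right) + 4 = \left(S + 2 P\right)^{2} + 4 = 4 + \left(S + 2 P\right)^{2}$)
$m^{2}{\left(U{\left(1 \right)},15 \right)} = \left(4 + \left(15 + 2 \left(2 - 1\right)\right)^{2}\right)^{2} = \left(4 + \left(15 + 2 \cdot 1\right)^{2}\right)^{2} = \left(4 + \left(15 + 2\right)^{2}\right)^{2} = \left(4 + 17^{2}\right)^{2} = \left(4 + 289\right)^{2} = 293^{2} = 85849$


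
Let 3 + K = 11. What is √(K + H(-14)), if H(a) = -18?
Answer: I*√10 ≈ 3.1623*I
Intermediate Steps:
K = 8 (K = -3 + 11 = 8)
√(K + H(-14)) = √(8 - 18) = √(-10) = I*√10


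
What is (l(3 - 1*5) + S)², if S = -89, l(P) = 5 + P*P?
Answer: 6400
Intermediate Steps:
l(P) = 5 + P²
(l(3 - 1*5) + S)² = ((5 + (3 - 1*5)²) - 89)² = ((5 + (3 - 5)²) - 89)² = ((5 + (-2)²) - 89)² = ((5 + 4) - 89)² = (9 - 89)² = (-80)² = 6400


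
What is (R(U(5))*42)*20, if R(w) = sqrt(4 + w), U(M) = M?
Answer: 2520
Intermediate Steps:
(R(U(5))*42)*20 = (sqrt(4 + 5)*42)*20 = (sqrt(9)*42)*20 = (3*42)*20 = 126*20 = 2520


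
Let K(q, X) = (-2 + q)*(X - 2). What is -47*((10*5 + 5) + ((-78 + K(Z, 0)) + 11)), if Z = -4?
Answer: 0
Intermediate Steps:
K(q, X) = (-2 + X)*(-2 + q) (K(q, X) = (-2 + q)*(-2 + X) = (-2 + X)*(-2 + q))
-47*((10*5 + 5) + ((-78 + K(Z, 0)) + 11)) = -47*((10*5 + 5) + ((-78 + (4 - 2*0 - 2*(-4) + 0*(-4))) + 11)) = -47*((50 + 5) + ((-78 + (4 + 0 + 8 + 0)) + 11)) = -47*(55 + ((-78 + 12) + 11)) = -47*(55 + (-66 + 11)) = -47*(55 - 55) = -47*0 = 0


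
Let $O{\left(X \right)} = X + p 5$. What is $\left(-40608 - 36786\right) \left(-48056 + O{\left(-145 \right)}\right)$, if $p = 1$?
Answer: $3730081224$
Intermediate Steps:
$O{\left(X \right)} = 5 + X$ ($O{\left(X \right)} = X + 1 \cdot 5 = X + 5 = 5 + X$)
$\left(-40608 - 36786\right) \left(-48056 + O{\left(-145 \right)}\right) = \left(-40608 - 36786\right) \left(-48056 + \left(5 - 145\right)\right) = - 77394 \left(-48056 - 140\right) = \left(-77394\right) \left(-48196\right) = 3730081224$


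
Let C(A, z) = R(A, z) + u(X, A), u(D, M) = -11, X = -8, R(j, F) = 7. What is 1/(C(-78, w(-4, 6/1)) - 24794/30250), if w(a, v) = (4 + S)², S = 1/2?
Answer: -1375/6627 ≈ -0.20748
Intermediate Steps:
S = ½ ≈ 0.50000
w(a, v) = 81/4 (w(a, v) = (4 + ½)² = (9/2)² = 81/4)
C(A, z) = -4 (C(A, z) = 7 - 11 = -4)
1/(C(-78, w(-4, 6/1)) - 24794/30250) = 1/(-4 - 24794/30250) = 1/(-4 - 24794*1/30250) = 1/(-4 - 1127/1375) = 1/(-6627/1375) = -1375/6627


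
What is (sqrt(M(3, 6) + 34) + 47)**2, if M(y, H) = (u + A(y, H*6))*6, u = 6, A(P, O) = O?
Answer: (47 + sqrt(286))**2 ≈ 4084.7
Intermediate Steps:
M(y, H) = 36 + 36*H (M(y, H) = (6 + H*6)*6 = (6 + 6*H)*6 = 36 + 36*H)
(sqrt(M(3, 6) + 34) + 47)**2 = (sqrt((36 + 36*6) + 34) + 47)**2 = (sqrt((36 + 216) + 34) + 47)**2 = (sqrt(252 + 34) + 47)**2 = (sqrt(286) + 47)**2 = (47 + sqrt(286))**2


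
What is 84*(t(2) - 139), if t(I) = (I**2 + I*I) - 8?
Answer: -11676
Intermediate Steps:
t(I) = -8 + 2*I**2 (t(I) = (I**2 + I**2) - 8 = 2*I**2 - 8 = -8 + 2*I**2)
84*(t(2) - 139) = 84*((-8 + 2*2**2) - 139) = 84*((-8 + 2*4) - 139) = 84*((-8 + 8) - 139) = 84*(0 - 139) = 84*(-139) = -11676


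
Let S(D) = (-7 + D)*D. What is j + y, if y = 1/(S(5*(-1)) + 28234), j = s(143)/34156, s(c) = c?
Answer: 2040099/483204932 ≈ 0.0042220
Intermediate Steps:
S(D) = D*(-7 + D)
j = 143/34156 ≈ 0.0041867
y = 1/28294 (y = 1/((5*(-1))*(-7 + 5*(-1)) + 28234) = 1/(-5*(-7 - 5) + 28234) = 1/(-5*(-12) + 28234) = 1/(60 + 28234) = 1/28294 ≈ 3.5343e-5)
j + y = 143/34156 + 1/28294 = 2040099/483204932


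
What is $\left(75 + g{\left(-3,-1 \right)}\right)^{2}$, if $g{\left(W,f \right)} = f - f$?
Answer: $5625$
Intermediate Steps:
$g{\left(W,f \right)} = 0$
$\left(75 + g{\left(-3,-1 \right)}\right)^{2} = \left(75 + 0\right)^{2} = 75^{2} = 5625$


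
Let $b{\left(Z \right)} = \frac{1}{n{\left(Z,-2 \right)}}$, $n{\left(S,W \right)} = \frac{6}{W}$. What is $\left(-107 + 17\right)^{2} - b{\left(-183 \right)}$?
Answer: $\frac{24301}{3} \approx 8100.3$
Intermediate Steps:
$b{\left(Z \right)} = - \frac{1}{3}$ ($b{\left(Z \right)} = \frac{1}{6 \frac{1}{-2}} = \frac{1}{6 \left(- \frac{1}{2}\right)} = \frac{1}{-3} = - \frac{1}{3}$)
$\left(-107 + 17\right)^{2} - b{\left(-183 \right)} = \left(-107 + 17\right)^{2} - - \frac{1}{3} = \left(-90\right)^{2} + \frac{1}{3} = 8100 + \frac{1}{3} = \frac{24301}{3}$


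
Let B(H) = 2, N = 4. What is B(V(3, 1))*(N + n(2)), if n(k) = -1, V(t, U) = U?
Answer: 6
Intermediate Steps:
B(V(3, 1))*(N + n(2)) = 2*(4 - 1) = 2*3 = 6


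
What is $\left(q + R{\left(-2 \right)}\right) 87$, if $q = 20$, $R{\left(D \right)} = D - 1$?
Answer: $1479$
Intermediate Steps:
$R{\left(D \right)} = -1 + D$ ($R{\left(D \right)} = D - 1 = -1 + D$)
$\left(q + R{\left(-2 \right)}\right) 87 = \left(20 - 3\right) 87 = 17 \cdot 87 = 1479$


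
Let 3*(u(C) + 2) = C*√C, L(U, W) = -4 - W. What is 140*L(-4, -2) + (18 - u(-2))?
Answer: -260 + 2*I*√2/3 ≈ -260.0 + 0.94281*I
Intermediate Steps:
u(C) = -2 + C^(3/2)/3 (u(C) = -2 + (C*√C)/3 = -2 + C^(3/2)/3)
140*L(-4, -2) + (18 - u(-2)) = 140*(-4 - 1*(-2)) + (18 - (-2 + (-2)^(3/2)/3)) = 140*(-4 + 2) + (18 - (-2 + (-2*I*√2)/3)) = 140*(-2) + (18 - (-2 - 2*I*√2/3)) = -280 + (18 + (2 + 2*I*√2/3)) = -280 + (20 + 2*I*√2/3) = -260 + 2*I*√2/3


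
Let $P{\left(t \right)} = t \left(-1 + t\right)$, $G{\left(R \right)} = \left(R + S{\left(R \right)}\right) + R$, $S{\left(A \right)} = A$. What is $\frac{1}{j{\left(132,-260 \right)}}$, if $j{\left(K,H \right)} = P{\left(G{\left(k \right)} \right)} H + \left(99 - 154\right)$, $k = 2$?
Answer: $- \frac{1}{7855} \approx -0.00012731$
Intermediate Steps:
$G{\left(R \right)} = 3 R$ ($G{\left(R \right)} = \left(R + R\right) + R = 2 R + R = 3 R$)
$j{\left(K,H \right)} = -55 + 30 H$ ($j{\left(K,H \right)} = 3 \cdot 2 \left(-1 + 3 \cdot 2\right) H + \left(99 - 154\right) = 6 \left(-1 + 6\right) H + \left(99 - 154\right) = 6 \cdot 5 H - 55 = 30 H - 55 = -55 + 30 H$)
$\frac{1}{j{\left(132,-260 \right)}} = \frac{1}{-55 + 30 \left(-260\right)} = \frac{1}{-55 - 7800} = \frac{1}{-7855} = - \frac{1}{7855}$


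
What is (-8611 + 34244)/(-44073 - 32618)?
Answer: -25633/76691 ≈ -0.33424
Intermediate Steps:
(-8611 + 34244)/(-44073 - 32618) = 25633/(-76691) = 25633*(-1/76691) = -25633/76691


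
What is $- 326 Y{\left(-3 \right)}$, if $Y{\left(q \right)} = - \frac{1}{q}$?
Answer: $- \frac{326}{3} \approx -108.67$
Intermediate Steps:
$- 326 Y{\left(-3 \right)} = - 326 \left(- \frac{1}{-3}\right) = - 326 \left(\left(-1\right) \left(- \frac{1}{3}\right)\right) = \left(-326\right) \frac{1}{3} = - \frac{326}{3}$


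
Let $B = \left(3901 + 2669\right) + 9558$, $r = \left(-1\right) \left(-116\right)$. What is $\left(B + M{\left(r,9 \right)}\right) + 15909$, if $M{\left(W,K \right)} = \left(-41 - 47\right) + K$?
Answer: $31958$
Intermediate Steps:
$r = 116$
$M{\left(W,K \right)} = -88 + K$
$B = 16128$ ($B = 6570 + 9558 = 16128$)
$\left(B + M{\left(r,9 \right)}\right) + 15909 = \left(16128 + \left(-88 + 9\right)\right) + 15909 = \left(16128 - 79\right) + 15909 = 16049 + 15909 = 31958$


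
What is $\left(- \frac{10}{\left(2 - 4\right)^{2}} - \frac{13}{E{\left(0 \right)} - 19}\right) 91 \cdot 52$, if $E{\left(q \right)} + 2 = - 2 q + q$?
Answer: $- \frac{26702}{3} \approx -8900.7$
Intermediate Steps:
$E{\left(q \right)} = -2 - q$ ($E{\left(q \right)} = -2 + \left(- 2 q + q\right) = -2 - q$)
$\left(- \frac{10}{\left(2 - 4\right)^{2}} - \frac{13}{E{\left(0 \right)} - 19}\right) 91 \cdot 52 = \left(- \frac{10}{\left(2 - 4\right)^{2}} - \frac{13}{\left(-2 - 0\right) - 19}\right) 91 \cdot 52 = \left(- \frac{10}{\left(-2\right)^{2}} - \frac{13}{\left(-2 + 0\right) - 19}\right) 91 \cdot 52 = \left(- \frac{10}{4} - \frac{13}{-2 - 19}\right) 91 \cdot 52 = \left(\left(-10\right) \frac{1}{4} - \frac{13}{-21}\right) 91 \cdot 52 = \left(- \frac{5}{2} - - \frac{13}{21}\right) 91 \cdot 52 = \left(- \frac{5}{2} + \frac{13}{21}\right) 91 \cdot 52 = \left(- \frac{79}{42}\right) 91 \cdot 52 = \left(- \frac{1027}{6}\right) 52 = - \frac{26702}{3}$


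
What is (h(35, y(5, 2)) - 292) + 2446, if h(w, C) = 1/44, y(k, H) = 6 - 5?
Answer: 94777/44 ≈ 2154.0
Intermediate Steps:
y(k, H) = 1
h(w, C) = 1/44
(h(35, y(5, 2)) - 292) + 2446 = (1/44 - 292) + 2446 = -12847/44 + 2446 = 94777/44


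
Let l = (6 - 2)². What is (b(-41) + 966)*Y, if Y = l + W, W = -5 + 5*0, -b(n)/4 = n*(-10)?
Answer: -7414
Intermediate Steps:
b(n) = 40*n (b(n) = -4*n*(-10) = -(-40)*n = 40*n)
l = 16 (l = 4² = 16)
W = -5 (W = -5 + 0 = -5)
Y = 11 (Y = 16 - 5 = 11)
(b(-41) + 966)*Y = (40*(-41) + 966)*11 = (-1640 + 966)*11 = -674*11 = -7414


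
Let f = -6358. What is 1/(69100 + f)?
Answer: 1/62742 ≈ 1.5938e-5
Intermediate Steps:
1/(69100 + f) = 1/(69100 - 6358) = 1/62742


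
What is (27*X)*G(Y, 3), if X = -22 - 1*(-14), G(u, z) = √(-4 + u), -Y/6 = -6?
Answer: -864*√2 ≈ -1221.9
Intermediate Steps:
Y = 36 (Y = -6*(-6) = 36)
X = -8 (X = -22 + 14 = -8)
(27*X)*G(Y, 3) = (27*(-8))*√(-4 + 36) = -864*√2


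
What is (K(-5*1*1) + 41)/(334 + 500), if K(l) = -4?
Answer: 37/834 ≈ 0.044365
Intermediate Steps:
(K(-5*1*1) + 41)/(334 + 500) = (-4 + 41)/(334 + 500) = 37/834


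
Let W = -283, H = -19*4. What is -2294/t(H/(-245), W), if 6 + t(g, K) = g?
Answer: 281015/697 ≈ 403.18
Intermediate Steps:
H = -76
t(g, K) = -6 + g
-2294/t(H/(-245), W) = -2294/(-6 - 76/(-245)) = -2294/(-6 - 76*(-1/245)) = -2294/(-6 + 76/245) = -2294/(-1394/245) = -2294*(-245/1394) = 281015/697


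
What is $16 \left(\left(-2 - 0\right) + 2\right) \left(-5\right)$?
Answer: $0$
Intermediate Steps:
$16 \left(\left(-2 - 0\right) + 2\right) \left(-5\right) = 16 \left(\left(-2 + 0\right) + 2\right) \left(-5\right) = 16 \left(-2 + 2\right) \left(-5\right) = 16 \cdot 0 \left(-5\right) = 16 \cdot 0 = 0$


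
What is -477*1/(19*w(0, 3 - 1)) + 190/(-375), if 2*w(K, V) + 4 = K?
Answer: 34331/2850 ≈ 12.046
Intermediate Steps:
w(K, V) = -2 + K/2
-477*1/(19*w(0, 3 - 1)) + 190/(-375) = -477*1/(19*(-2 + (½)*0)) + 190/(-375) = -477*1/(19*(-2 + 0)) + 190*(-1/375) = -477/(19*(-2)) - 38/75 = -477/(-38) - 38/75 = -477*(-1/38) - 38/75 = 477/38 - 38/75 = 34331/2850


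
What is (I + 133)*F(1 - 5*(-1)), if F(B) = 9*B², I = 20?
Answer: 49572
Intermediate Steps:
(I + 133)*F(1 - 5*(-1)) = (20 + 133)*(9*(1 - 5*(-1))²) = 153*(9*(1 + 5)²) = 153*(9*6²) = 153*(9*36) = 153*324 = 49572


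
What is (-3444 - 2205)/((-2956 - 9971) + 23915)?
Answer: -5649/10988 ≈ -0.51411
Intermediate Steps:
(-3444 - 2205)/((-2956 - 9971) + 23915) = -5649/(-12927 + 23915) = -5649/10988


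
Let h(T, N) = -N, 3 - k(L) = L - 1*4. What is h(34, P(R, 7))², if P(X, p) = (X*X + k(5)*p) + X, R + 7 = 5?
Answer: 256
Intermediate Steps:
k(L) = 7 - L (k(L) = 3 - (L - 1*4) = 3 - (L - 4) = 3 - (-4 + L) = 3 + (4 - L) = 7 - L)
R = -2 (R = -7 + 5 = -2)
P(X, p) = X + X² + 2*p (P(X, p) = (X*X + (7 - 1*5)*p) + X = (X² + (7 - 5)*p) + X = (X² + 2*p) + X = X + X² + 2*p)
h(34, P(R, 7))² = (-(-2 + (-2)² + 2*7))² = (-(-2 + 4 + 14))² = (-1*16)² = (-16)² = 256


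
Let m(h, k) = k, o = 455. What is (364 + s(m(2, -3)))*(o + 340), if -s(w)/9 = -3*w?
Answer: 224985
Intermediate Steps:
s(w) = 27*w (s(w) = -(-27)*w = 27*w)
(364 + s(m(2, -3)))*(o + 340) = (364 + 27*(-3))*(455 + 340) = (364 - 81)*795 = 283*795 = 224985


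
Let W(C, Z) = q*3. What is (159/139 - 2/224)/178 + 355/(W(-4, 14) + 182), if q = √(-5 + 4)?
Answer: 179626456417/91814988832 - 1065*I/33133 ≈ 1.9564 - 0.032143*I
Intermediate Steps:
q = I (q = √(-1) = I ≈ 1.0*I)
W(C, Z) = 3*I (W(C, Z) = I*3 = 3*I)
(159/139 - 2/224)/178 + 355/(W(-4, 14) + 182) = (159/139 - 2/224)/178 + 355/(3*I + 182) = (159*(1/139) - 2*1/224)*(1/178) + 355/(182 + 3*I) = (159/139 - 1/112)*(1/178) + 355*((182 - 3*I)/33133) = (17669/15568)*(1/178) + 355*(182 - 3*I)/33133 = 17669/2771104 + 355*(182 - 3*I)/33133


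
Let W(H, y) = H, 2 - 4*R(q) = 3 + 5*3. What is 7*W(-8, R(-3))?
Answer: -56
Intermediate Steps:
R(q) = -4 (R(q) = ½ - (3 + 5*3)/4 = ½ - (3 + 15)/4 = ½ - ¼*18 = ½ - 9/2 = -4)
7*W(-8, R(-3)) = 7*(-8) = -56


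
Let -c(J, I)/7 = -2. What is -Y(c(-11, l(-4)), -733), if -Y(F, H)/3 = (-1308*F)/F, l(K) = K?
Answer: -3924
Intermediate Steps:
c(J, I) = 14 (c(J, I) = -7*(-2) = 14)
Y(F, H) = 3924 (Y(F, H) = -3*(-1308*F)/F = -3*(-1308) = 3924)
-Y(c(-11, l(-4)), -733) = -1*3924 = -3924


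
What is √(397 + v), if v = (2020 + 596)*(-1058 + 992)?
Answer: I*√172259 ≈ 415.04*I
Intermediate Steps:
v = -172656 (v = 2616*(-66) = -172656)
√(397 + v) = √(397 - 172656) = √(-172259) = I*√172259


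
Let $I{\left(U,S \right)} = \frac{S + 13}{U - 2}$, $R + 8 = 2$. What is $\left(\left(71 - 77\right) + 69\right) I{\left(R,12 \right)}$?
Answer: $- \frac{1575}{8} \approx -196.88$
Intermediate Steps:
$R = -6$ ($R = -8 + 2 = -6$)
$I{\left(U,S \right)} = \frac{13 + S}{-2 + U}$
$\left(\left(71 - 77\right) + 69\right) I{\left(R,12 \right)} = \left(\left(71 - 77\right) + 69\right) \frac{13 + 12}{-2 - 6} = \left(\left(71 - 77\right) + 69\right) \frac{1}{-8} \cdot 25 = \left(-6 + 69\right) \left(\left(- \frac{1}{8}\right) 25\right) = 63 \left(- \frac{25}{8}\right) = - \frac{1575}{8}$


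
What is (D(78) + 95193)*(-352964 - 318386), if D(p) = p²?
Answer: -67992313950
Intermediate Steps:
(D(78) + 95193)*(-352964 - 318386) = (78² + 95193)*(-352964 - 318386) = (6084 + 95193)*(-671350) = 101277*(-671350) = -67992313950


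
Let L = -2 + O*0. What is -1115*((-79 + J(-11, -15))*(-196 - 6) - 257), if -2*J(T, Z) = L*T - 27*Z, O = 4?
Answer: -65593220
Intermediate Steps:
L = -2 (L = -2 + 4*0 = -2 + 0 = -2)
J(T, Z) = T + 27*Z/2 (J(T, Z) = -(-2*T - 27*Z)/2 = -(-27*Z - 2*T)/2 = T + 27*Z/2)
-1115*((-79 + J(-11, -15))*(-196 - 6) - 257) = -1115*((-79 + (-11 + (27/2)*(-15)))*(-196 - 6) - 257) = -1115*((-79 + (-11 - 405/2))*(-202) - 257) = -1115*((-79 - 427/2)*(-202) - 257) = -1115*(-585/2*(-202) - 257) = -1115*(59085 - 257) = -1115*58828 = -65593220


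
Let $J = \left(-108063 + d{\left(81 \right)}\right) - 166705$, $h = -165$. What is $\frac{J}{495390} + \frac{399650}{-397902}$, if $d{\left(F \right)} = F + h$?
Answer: $- \frac{8537410389}{5475463105} \approx -1.5592$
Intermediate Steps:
$d{\left(F \right)} = -165 + F$ ($d{\left(F \right)} = F - 165 = -165 + F$)
$J = -274852$ ($J = \left(-108063 + \left(-165 + 81\right)\right) - 166705 = \left(-108063 - 84\right) - 166705 = -108147 - 166705 = -274852$)
$\frac{J}{495390} + \frac{399650}{-397902} = - \frac{274852}{495390} + \frac{399650}{-397902} = \left(-274852\right) \frac{1}{495390} + 399650 \left(- \frac{1}{397902}\right) = - \frac{137426}{247695} - \frac{199825}{198951} = - \frac{8537410389}{5475463105}$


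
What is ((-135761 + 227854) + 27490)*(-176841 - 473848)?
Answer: -77811342687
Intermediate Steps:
((-135761 + 227854) + 27490)*(-176841 - 473848) = (92093 + 27490)*(-650689) = 119583*(-650689) = -77811342687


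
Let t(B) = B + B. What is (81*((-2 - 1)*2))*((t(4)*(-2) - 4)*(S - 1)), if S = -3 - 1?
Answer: -48600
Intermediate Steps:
t(B) = 2*B
S = -4
(81*((-2 - 1)*2))*((t(4)*(-2) - 4)*(S - 1)) = (81*((-2 - 1)*2))*(((2*4)*(-2) - 4)*(-4 - 1)) = (81*(-3*2))*((8*(-2) - 4)*(-5)) = (81*(-6))*((-16 - 4)*(-5)) = -(-9720)*(-5) = -486*100 = -48600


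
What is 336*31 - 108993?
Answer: -98577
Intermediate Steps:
336*31 - 108993 = 10416 - 108993 = -98577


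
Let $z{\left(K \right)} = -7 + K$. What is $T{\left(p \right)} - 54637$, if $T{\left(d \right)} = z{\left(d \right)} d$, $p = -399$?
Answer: $107357$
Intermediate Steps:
$T{\left(d \right)} = d \left(-7 + d\right)$ ($T{\left(d \right)} = \left(-7 + d\right) d = d \left(-7 + d\right)$)
$T{\left(p \right)} - 54637 = - 399 \left(-7 - 399\right) - 54637 = \left(-399\right) \left(-406\right) - 54637 = 161994 - 54637 = 107357$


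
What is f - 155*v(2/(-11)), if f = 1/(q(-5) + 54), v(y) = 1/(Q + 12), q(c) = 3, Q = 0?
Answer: -2941/228 ≈ -12.899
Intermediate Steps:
v(y) = 1/12 (v(y) = 1/(0 + 12) = 1/12)
f = 1/57 (f = 1/(3 + 54) = 1/57 ≈ 0.017544)
f - 155*v(2/(-11)) = 1/57 - 155*1/12 = 1/57 - 155/12 = -2941/228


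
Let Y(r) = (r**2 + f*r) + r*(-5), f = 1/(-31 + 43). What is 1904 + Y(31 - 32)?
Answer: 22919/12 ≈ 1909.9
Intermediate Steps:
f = 1/12 ≈ 0.083333
Y(r) = r**2 - 59*r/12 (Y(r) = (r**2 + r/12) + r*(-5) = (r**2 + r/12) - 5*r = r**2 - 59*r/12)
1904 + Y(31 - 32) = 1904 + (31 - 32)*(-59 + 12*(31 - 32))/12 = 1904 + (1/12)*(-1)*(-59 + 12*(-1)) = 1904 + (1/12)*(-1)*(-59 - 12) = 1904 + (1/12)*(-1)*(-71) = 1904 + 71/12 = 22919/12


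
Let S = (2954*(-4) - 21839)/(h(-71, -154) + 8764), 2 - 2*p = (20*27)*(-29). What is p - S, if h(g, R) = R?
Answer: 13491713/1722 ≈ 7834.9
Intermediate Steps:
p = 7831 (p = 1 - 20*27*(-29)/2 = 1 - 270*(-29) = 1 - 1/2*(-15660) = 1 + 7830 = 7831)
S = -6731/1722 (S = (2954*(-4) - 21839)/(-154 + 8764) = (-11816 - 21839)/8610 = -33655*1/8610 = -6731/1722 ≈ -3.9088)
p - S = 7831 - 1*(-6731/1722) = 7831 + 6731/1722 = 13491713/1722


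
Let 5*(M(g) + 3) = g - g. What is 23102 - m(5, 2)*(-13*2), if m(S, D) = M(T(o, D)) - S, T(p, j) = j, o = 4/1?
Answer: 22894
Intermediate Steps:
o = 4 (o = 4*1 = 4)
M(g) = -3 (M(g) = -3 + (g - g)/5 = -3 + (1/5)*0 = -3 + 0 = -3)
m(S, D) = -3 - S
23102 - m(5, 2)*(-13*2) = 23102 - (-3 - 1*5)*(-13*2) = 23102 - (-3 - 5)*(-26) = 23102 - (-8)*(-26) = 23102 - 1*208 = 23102 - 208 = 22894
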